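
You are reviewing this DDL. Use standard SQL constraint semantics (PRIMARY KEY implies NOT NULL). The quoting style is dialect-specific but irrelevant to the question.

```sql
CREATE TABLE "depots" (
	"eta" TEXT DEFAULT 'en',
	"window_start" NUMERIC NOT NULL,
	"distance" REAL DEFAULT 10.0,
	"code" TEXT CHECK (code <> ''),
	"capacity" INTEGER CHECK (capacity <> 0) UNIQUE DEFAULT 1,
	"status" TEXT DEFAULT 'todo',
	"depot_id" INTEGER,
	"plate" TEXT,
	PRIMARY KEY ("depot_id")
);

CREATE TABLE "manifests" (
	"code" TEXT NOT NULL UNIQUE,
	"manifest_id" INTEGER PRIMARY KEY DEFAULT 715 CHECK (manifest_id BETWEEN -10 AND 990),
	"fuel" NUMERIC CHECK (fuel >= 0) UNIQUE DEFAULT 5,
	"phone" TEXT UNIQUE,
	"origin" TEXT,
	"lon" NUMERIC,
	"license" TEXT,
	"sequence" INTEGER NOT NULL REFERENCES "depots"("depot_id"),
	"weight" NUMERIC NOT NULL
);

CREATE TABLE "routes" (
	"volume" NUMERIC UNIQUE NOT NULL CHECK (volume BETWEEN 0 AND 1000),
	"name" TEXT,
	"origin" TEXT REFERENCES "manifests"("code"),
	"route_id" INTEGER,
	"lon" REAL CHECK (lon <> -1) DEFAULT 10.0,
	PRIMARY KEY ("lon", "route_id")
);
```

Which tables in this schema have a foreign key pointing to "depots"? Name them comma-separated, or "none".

manifests

- manifests.sequence references depots(depot_id).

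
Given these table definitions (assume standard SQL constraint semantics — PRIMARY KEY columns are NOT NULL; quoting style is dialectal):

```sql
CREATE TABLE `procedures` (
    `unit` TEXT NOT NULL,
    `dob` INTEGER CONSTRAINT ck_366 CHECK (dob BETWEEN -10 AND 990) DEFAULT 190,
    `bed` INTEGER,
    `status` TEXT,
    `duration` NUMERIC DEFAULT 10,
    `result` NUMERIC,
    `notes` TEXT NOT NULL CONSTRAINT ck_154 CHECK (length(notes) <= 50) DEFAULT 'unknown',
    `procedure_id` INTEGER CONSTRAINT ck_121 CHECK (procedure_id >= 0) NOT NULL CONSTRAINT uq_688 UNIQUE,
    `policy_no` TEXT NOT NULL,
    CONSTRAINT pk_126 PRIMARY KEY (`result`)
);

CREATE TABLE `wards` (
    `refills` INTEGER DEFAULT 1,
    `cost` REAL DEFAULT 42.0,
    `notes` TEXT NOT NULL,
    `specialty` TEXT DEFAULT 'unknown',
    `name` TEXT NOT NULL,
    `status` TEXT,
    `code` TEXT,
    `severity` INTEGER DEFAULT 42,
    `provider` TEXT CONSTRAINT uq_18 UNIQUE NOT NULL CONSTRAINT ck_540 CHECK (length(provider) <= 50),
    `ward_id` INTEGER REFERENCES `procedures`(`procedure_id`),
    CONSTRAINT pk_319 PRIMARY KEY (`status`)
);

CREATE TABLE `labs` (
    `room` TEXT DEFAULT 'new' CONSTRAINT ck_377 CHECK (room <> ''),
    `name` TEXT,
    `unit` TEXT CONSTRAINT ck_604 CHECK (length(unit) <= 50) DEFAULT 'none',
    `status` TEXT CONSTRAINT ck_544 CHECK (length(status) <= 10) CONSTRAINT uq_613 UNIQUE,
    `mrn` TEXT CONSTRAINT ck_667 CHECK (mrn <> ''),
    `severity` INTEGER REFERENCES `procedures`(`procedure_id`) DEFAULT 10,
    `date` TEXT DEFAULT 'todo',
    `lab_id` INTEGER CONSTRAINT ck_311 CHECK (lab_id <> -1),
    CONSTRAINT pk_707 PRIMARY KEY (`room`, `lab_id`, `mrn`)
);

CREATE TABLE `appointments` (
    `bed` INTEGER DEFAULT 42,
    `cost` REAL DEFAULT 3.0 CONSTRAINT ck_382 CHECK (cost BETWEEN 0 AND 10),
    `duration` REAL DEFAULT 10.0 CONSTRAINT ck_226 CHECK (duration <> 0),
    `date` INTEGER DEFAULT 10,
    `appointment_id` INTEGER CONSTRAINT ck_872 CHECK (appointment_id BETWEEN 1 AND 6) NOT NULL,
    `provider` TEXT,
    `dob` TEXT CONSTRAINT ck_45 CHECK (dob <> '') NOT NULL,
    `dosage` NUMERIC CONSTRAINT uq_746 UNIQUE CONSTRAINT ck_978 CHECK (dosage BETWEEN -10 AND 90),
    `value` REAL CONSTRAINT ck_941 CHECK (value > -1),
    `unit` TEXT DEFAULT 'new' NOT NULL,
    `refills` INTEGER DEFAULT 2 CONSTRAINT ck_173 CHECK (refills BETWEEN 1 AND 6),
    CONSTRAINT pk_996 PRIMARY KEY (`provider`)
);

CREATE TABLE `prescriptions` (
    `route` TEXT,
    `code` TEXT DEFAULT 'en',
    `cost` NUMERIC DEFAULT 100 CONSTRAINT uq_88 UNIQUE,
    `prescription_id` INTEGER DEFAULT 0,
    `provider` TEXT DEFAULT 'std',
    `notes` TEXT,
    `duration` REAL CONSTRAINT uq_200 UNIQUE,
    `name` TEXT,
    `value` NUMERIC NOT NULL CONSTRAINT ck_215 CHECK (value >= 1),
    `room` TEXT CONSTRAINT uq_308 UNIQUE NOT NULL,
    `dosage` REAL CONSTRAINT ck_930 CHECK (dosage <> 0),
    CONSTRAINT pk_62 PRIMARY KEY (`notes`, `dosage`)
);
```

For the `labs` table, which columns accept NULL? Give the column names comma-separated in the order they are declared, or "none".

- room: part of the PRIMARY KEY, which implies NOT NULL → not nullable.
- name: no NOT NULL constraint applies → nullable.
- unit: CHECK does not forbid NULL (a CHECK constraint passes when its expression is NULL) → nullable.
- status: CHECK does not forbid NULL (a CHECK constraint passes when its expression is NULL) → nullable.
- mrn: part of the PRIMARY KEY, which implies NOT NULL → not nullable.
- severity: a foreign key column may be NULL unless separately constrained → nullable.
- date: DEFAULT only fills an omitted column; an explicit NULL is still allowed → nullable.
- lab_id: part of the PRIMARY KEY, which implies NOT NULL → not nullable.

name, unit, status, severity, date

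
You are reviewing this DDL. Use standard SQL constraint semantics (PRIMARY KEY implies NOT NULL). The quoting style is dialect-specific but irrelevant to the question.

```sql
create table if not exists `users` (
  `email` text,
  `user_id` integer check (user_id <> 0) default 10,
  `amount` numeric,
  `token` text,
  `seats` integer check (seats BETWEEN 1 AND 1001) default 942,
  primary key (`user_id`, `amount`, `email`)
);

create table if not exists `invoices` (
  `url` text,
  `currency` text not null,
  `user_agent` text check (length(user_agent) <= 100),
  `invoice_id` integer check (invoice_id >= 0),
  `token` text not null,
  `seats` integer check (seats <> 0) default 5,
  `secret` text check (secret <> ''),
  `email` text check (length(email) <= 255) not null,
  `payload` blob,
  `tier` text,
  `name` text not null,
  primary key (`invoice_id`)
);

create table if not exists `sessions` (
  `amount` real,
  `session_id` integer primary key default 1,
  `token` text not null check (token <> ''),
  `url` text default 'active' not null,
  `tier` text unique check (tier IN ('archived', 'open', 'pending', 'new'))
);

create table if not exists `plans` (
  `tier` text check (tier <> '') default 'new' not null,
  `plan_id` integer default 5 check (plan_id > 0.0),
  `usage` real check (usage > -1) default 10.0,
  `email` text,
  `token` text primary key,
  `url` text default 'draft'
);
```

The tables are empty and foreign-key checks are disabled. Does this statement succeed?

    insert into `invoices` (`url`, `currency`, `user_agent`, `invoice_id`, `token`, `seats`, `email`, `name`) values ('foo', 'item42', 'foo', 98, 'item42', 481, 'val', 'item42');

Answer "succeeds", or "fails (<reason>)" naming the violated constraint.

NOT NULL columns: currency is supplied; email is supplied; invoice_id is supplied; name is supplied; token is supplied.
CHECK constraints: 'foo' satisfies (length(user_agent) <= 100); 98 satisfies (invoice_id >= 0); 481 satisfies (seats <> 0); 'val' satisfies (length(email) <= 255).
No constraint is violated.

succeeds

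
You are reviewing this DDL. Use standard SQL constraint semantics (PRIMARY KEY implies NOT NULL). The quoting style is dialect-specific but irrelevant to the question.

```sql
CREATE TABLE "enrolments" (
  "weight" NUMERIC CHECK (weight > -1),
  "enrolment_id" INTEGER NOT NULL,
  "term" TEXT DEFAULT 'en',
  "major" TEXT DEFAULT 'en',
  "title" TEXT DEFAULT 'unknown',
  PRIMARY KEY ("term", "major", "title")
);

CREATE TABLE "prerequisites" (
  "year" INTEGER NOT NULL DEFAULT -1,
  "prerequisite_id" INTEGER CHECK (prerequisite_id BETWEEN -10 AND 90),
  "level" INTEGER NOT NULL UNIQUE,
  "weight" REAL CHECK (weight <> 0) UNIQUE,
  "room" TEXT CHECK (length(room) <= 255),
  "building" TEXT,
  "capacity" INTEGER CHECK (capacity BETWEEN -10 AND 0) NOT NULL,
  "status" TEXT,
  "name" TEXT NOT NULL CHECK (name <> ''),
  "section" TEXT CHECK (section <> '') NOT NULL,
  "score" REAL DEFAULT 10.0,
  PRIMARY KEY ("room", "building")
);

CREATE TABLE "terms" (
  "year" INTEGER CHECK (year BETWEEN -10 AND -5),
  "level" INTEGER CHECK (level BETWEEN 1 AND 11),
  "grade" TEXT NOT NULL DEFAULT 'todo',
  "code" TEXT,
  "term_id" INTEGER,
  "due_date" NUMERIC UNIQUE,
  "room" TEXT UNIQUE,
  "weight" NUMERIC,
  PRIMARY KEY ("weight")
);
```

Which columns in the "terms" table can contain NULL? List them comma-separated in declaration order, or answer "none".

year, level, code, term_id, due_date, room

- year: CHECK does not forbid NULL (a CHECK constraint passes when its expression is NULL) → nullable.
- level: CHECK does not forbid NULL (a CHECK constraint passes when its expression is NULL) → nullable.
- grade: declared NOT NULL → not nullable.
- code: no NOT NULL constraint applies → nullable.
- term_id: no NOT NULL constraint applies → nullable.
- due_date: UNIQUE does not imply NOT NULL → nullable.
- room: UNIQUE does not imply NOT NULL → nullable.
- weight: part of the PRIMARY KEY, which implies NOT NULL → not nullable.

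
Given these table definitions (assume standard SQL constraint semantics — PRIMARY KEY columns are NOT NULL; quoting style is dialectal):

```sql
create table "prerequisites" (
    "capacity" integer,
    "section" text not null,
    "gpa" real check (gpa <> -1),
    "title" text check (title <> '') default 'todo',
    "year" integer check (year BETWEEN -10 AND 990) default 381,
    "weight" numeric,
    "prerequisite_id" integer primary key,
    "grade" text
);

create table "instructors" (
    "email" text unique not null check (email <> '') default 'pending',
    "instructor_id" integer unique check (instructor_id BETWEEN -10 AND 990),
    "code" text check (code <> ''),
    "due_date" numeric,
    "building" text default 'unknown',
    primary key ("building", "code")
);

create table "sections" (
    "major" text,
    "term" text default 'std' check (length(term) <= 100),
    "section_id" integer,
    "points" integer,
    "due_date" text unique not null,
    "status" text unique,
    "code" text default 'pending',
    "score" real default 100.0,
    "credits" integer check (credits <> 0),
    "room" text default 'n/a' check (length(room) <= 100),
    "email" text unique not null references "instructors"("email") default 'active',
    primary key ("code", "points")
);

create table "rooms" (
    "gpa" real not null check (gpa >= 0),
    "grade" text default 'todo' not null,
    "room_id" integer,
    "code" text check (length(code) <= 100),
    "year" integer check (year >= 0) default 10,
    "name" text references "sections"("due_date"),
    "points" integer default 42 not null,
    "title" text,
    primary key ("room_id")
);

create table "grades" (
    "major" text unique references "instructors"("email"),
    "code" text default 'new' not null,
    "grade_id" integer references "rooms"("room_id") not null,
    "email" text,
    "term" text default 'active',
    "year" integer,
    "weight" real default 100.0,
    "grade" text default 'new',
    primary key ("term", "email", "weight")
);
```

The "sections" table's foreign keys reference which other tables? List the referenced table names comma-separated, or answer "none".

- email REFERENCES instructors(email).

instructors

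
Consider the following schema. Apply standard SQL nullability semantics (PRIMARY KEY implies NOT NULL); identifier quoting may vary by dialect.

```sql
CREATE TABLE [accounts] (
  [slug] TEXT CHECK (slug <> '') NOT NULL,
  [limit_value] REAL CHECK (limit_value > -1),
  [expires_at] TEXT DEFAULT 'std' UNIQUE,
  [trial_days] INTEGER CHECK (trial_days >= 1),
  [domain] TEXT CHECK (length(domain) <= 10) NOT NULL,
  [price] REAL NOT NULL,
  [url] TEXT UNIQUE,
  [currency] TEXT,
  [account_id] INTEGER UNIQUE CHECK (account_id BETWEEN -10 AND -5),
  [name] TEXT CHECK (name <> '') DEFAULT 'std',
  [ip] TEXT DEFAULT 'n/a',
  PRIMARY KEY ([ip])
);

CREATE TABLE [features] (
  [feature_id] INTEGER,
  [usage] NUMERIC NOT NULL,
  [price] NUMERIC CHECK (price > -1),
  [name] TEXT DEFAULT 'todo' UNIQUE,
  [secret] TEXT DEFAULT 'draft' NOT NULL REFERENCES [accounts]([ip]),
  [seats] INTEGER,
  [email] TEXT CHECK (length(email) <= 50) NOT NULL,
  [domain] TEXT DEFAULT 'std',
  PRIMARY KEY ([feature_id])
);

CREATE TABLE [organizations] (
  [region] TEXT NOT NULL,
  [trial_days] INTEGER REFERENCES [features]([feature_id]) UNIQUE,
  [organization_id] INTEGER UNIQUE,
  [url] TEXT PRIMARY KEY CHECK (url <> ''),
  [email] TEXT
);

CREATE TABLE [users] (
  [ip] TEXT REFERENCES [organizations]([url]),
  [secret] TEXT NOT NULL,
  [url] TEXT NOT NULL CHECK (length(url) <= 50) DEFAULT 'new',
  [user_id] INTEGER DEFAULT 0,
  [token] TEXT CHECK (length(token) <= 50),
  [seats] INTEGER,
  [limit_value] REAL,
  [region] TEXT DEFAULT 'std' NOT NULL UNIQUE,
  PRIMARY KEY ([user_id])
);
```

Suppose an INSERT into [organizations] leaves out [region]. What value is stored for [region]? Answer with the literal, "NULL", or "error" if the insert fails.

region has no DEFAULT clause.
Omitting it would insert NULL, but it is declared NOT NULL, so the INSERT fails.

error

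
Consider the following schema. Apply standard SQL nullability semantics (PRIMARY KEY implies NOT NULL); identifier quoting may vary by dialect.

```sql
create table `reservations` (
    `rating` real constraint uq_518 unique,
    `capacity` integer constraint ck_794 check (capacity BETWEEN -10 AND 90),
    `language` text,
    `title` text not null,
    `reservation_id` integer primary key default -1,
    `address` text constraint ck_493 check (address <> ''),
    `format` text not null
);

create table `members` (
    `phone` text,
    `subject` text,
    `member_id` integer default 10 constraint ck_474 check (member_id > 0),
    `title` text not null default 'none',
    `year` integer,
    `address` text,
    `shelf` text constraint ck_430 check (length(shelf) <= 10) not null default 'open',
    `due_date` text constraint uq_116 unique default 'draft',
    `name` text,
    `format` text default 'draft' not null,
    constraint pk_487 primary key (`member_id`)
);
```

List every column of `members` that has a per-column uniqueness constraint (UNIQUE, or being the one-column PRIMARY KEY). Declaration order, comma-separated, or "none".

member_id, due_date

- phone: no UNIQUE or single-column PK constraint.
- subject: no UNIQUE or single-column PK constraint.
- member_id: single-column PRIMARY KEY → unique.
- title: no UNIQUE or single-column PK constraint.
- year: no UNIQUE or single-column PK constraint.
- address: no UNIQUE or single-column PK constraint.
- shelf: no UNIQUE or single-column PK constraint.
- due_date: declared UNIQUE → unique.
- name: no UNIQUE or single-column PK constraint.
- format: no UNIQUE or single-column PK constraint.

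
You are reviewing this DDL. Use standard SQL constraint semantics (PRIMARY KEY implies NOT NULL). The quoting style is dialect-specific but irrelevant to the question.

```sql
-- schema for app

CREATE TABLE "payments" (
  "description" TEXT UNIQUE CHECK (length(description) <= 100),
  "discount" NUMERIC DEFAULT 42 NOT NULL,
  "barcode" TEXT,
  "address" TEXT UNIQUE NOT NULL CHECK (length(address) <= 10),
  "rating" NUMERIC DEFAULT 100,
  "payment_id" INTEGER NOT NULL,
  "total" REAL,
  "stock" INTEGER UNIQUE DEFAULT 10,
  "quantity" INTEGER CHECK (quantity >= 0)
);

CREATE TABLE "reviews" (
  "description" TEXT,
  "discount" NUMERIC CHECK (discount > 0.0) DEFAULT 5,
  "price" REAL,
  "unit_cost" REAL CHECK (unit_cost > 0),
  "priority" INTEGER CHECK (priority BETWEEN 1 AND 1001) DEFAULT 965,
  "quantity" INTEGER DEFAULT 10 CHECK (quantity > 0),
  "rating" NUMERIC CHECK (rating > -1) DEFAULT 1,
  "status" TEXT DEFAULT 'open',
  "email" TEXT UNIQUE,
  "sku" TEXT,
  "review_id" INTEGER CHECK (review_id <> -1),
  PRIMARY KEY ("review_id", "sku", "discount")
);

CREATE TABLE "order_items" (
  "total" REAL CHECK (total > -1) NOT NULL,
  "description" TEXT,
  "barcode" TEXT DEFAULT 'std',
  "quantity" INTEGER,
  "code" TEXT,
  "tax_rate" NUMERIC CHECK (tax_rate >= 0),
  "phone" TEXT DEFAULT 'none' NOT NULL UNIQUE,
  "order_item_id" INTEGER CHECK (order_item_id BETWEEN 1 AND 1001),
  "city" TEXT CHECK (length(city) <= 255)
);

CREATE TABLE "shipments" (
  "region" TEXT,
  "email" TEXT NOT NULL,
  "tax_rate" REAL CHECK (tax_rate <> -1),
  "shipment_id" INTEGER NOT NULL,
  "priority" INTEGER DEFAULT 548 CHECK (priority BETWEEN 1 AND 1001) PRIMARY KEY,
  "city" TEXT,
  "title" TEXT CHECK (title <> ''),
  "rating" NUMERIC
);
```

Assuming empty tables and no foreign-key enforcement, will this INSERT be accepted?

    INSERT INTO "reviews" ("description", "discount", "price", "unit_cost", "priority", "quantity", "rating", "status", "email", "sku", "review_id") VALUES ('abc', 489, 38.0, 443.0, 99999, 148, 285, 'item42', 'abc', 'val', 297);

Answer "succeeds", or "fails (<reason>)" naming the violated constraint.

fails (CHECK on priority)

The value 99999 for priority violates CHECK (priority BETWEEN 1 AND 1001).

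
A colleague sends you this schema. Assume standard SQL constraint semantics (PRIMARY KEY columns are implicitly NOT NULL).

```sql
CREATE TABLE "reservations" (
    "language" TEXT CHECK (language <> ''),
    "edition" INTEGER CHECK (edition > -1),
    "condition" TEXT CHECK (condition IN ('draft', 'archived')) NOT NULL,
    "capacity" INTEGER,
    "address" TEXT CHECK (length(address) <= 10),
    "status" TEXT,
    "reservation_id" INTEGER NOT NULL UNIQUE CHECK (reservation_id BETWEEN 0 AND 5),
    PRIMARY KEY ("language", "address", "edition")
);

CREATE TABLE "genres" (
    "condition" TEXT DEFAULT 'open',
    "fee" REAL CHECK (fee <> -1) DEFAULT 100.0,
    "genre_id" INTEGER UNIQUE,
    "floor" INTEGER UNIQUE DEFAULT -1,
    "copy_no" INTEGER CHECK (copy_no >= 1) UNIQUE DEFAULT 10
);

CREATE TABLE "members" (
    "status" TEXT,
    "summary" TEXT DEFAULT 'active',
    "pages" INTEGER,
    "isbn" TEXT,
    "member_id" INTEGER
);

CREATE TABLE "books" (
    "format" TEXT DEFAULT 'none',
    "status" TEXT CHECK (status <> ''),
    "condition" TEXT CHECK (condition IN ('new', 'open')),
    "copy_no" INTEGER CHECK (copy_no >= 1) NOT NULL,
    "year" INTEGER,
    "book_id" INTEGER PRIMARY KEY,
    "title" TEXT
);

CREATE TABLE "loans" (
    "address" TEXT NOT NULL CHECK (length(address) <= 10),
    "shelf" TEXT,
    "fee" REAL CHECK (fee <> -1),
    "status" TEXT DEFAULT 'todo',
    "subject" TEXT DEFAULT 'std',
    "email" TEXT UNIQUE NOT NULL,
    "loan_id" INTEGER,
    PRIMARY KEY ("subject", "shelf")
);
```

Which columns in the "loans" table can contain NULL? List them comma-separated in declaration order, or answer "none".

- address: declared NOT NULL → not nullable.
- shelf: part of the PRIMARY KEY, which implies NOT NULL → not nullable.
- fee: CHECK does not forbid NULL (a CHECK constraint passes when its expression is NULL) → nullable.
- status: DEFAULT only fills an omitted column; an explicit NULL is still allowed → nullable.
- subject: part of the PRIMARY KEY, which implies NOT NULL → not nullable.
- email: declared NOT NULL → not nullable.
- loan_id: no NOT NULL constraint applies → nullable.

fee, status, loan_id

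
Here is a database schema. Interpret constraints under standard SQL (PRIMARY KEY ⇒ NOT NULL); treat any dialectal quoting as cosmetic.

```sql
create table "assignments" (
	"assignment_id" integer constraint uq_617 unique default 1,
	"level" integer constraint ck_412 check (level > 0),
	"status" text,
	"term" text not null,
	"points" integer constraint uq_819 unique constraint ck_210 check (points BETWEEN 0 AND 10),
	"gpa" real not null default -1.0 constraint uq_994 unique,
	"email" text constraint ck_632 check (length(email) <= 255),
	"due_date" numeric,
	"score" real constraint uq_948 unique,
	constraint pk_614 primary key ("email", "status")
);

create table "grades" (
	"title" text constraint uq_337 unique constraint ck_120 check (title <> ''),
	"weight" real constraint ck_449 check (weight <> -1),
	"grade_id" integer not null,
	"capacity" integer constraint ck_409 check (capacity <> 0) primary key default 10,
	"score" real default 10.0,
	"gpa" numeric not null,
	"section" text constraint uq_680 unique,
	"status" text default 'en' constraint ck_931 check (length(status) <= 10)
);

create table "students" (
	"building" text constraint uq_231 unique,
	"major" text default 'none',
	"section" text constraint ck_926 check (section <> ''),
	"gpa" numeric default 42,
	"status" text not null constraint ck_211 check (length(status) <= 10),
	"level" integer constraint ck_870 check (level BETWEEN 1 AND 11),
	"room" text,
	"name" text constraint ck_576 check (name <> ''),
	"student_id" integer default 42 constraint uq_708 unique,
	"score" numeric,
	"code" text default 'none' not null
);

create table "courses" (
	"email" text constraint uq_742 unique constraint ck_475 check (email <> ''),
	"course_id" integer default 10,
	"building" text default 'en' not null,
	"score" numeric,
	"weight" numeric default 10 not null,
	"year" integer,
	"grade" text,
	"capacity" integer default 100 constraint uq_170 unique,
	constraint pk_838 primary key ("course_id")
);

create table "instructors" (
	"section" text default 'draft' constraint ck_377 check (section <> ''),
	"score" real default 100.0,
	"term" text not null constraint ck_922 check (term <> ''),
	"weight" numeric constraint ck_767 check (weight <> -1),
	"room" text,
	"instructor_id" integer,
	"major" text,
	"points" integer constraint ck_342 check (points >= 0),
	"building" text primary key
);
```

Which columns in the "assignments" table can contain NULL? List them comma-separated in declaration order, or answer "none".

assignment_id, level, points, due_date, score

- assignment_id: UNIQUE does not imply NOT NULL → nullable.
- level: CHECK does not forbid NULL (a CHECK constraint passes when its expression is NULL) → nullable.
- status: part of the PRIMARY KEY, which implies NOT NULL → not nullable.
- term: declared NOT NULL → not nullable.
- points: CHECK does not forbid NULL (a CHECK constraint passes when its expression is NULL) → nullable.
- gpa: declared NOT NULL → not nullable.
- email: part of the PRIMARY KEY, which implies NOT NULL → not nullable.
- due_date: no NOT NULL constraint applies → nullable.
- score: UNIQUE does not imply NOT NULL → nullable.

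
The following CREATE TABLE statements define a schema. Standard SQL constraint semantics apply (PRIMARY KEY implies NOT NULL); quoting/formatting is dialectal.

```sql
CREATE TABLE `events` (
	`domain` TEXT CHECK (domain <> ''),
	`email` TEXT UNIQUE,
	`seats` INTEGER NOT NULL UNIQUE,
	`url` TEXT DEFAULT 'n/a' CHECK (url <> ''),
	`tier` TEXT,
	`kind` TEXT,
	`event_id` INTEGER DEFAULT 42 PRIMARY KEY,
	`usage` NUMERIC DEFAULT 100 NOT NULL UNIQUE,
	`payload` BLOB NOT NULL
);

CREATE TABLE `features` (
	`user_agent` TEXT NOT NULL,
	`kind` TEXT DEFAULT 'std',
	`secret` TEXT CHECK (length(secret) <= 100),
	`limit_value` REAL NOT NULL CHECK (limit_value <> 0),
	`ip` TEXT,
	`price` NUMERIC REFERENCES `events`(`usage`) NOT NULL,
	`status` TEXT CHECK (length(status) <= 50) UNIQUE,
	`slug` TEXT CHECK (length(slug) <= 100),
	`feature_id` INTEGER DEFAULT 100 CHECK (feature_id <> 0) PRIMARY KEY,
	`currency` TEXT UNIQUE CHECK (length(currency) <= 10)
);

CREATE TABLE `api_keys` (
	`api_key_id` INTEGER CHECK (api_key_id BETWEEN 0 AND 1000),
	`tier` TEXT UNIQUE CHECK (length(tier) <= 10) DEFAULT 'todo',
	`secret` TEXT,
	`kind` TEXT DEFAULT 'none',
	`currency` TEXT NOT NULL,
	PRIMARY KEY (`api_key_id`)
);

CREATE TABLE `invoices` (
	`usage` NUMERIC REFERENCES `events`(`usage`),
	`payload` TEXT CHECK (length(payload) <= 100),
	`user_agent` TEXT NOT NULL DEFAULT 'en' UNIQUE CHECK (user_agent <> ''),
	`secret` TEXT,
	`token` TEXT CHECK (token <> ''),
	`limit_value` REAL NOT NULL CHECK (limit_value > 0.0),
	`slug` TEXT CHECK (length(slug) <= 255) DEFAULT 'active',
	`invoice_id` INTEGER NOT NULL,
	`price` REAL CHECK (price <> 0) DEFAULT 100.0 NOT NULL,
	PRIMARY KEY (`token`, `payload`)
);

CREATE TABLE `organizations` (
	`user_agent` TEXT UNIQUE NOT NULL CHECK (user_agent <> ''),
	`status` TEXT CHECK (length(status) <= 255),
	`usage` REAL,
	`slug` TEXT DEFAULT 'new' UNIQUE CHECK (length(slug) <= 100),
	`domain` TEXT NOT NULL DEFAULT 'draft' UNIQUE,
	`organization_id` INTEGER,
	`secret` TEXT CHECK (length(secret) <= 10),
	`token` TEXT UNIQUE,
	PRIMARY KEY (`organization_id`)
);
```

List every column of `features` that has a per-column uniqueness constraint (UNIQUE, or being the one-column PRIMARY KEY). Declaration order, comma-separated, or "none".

status, feature_id, currency

- user_agent: no UNIQUE or single-column PK constraint.
- kind: no UNIQUE or single-column PK constraint.
- secret: no UNIQUE or single-column PK constraint.
- limit_value: no UNIQUE or single-column PK constraint.
- ip: no UNIQUE or single-column PK constraint.
- price: no UNIQUE or single-column PK constraint.
- status: declared UNIQUE → unique.
- slug: no UNIQUE or single-column PK constraint.
- feature_id: single-column PRIMARY KEY → unique.
- currency: declared UNIQUE → unique.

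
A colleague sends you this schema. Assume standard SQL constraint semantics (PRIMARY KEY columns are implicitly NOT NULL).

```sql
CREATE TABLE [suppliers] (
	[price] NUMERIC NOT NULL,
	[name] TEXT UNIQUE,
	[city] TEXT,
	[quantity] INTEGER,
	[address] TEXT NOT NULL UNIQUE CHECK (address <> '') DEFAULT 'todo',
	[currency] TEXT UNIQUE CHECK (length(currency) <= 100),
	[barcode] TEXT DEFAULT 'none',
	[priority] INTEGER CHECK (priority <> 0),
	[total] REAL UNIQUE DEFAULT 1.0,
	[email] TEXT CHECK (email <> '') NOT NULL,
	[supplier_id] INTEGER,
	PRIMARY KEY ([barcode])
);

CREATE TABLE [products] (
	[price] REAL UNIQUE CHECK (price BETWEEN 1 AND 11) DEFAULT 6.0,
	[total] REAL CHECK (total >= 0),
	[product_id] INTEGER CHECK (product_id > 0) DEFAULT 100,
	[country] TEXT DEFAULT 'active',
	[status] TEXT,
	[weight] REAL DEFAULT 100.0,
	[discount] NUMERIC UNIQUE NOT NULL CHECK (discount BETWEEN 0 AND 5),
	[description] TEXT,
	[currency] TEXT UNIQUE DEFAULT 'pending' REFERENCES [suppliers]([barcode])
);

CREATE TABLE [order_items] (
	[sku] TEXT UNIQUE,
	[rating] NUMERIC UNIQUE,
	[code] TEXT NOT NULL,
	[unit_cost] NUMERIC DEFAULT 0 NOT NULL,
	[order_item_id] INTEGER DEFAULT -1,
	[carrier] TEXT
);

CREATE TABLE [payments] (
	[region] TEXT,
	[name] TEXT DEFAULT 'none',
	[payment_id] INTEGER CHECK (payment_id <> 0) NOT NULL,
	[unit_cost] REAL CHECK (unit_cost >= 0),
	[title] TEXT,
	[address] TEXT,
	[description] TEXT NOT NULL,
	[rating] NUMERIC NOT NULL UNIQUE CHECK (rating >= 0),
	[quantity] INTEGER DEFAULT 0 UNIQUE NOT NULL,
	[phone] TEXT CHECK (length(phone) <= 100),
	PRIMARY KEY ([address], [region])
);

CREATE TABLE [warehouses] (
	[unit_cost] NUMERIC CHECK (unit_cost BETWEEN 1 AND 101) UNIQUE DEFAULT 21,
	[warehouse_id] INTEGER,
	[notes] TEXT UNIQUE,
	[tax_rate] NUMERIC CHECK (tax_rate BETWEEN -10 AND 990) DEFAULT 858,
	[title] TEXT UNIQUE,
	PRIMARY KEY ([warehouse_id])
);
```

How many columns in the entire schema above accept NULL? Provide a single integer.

27

suppliers: 7 nullable (name, city, quantity, currency, priority, total, supplier_id — PK (barcode) and explicit NOT NULL columns excluded).
products: 8 nullable (price, total, product_id, country, status, weight, description, currency — PK none and explicit NOT NULL columns excluded).
order_items: 4 nullable (sku, rating, order_item_id, carrier — PK none and explicit NOT NULL columns excluded).
payments: 4 nullable (name, unit_cost, title, phone — PK (address, region) and explicit NOT NULL columns excluded).
warehouses: 4 nullable (unit_cost, notes, tax_rate, title — PK (warehouse_id) and explicit NOT NULL columns excluded).
Total: 7 + 8 + 4 + 4 + 4 = 27.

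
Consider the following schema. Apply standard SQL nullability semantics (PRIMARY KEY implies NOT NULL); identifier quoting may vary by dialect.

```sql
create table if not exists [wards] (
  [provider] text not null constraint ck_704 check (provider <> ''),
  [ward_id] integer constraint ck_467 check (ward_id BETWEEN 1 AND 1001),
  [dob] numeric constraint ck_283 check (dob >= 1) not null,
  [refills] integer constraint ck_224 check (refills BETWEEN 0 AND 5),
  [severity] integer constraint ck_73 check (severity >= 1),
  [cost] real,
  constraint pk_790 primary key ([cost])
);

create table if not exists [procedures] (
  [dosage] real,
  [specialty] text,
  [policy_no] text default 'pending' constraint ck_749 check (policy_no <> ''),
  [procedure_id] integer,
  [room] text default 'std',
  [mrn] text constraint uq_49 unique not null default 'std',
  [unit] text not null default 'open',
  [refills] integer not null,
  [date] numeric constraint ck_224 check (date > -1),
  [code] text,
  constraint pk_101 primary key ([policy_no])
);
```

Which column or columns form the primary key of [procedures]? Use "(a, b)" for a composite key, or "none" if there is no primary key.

policy_no

policy_no is declared PRIMARY KEY as a table-level PRIMARY KEY clause.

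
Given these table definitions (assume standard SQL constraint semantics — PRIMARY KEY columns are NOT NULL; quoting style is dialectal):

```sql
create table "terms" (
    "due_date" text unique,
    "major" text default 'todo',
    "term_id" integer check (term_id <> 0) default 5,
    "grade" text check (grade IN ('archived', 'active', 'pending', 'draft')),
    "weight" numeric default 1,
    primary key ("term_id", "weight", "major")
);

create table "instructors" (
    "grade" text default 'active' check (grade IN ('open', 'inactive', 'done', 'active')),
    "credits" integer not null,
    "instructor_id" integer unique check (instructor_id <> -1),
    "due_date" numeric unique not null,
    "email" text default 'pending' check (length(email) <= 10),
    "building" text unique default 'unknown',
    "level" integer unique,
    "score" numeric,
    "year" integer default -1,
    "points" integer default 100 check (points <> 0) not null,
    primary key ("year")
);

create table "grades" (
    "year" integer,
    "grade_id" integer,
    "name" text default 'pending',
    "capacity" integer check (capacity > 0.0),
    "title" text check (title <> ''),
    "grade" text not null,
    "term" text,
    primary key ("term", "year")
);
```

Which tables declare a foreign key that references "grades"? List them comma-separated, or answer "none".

none

No REFERENCES clause anywhere in the schema names grades.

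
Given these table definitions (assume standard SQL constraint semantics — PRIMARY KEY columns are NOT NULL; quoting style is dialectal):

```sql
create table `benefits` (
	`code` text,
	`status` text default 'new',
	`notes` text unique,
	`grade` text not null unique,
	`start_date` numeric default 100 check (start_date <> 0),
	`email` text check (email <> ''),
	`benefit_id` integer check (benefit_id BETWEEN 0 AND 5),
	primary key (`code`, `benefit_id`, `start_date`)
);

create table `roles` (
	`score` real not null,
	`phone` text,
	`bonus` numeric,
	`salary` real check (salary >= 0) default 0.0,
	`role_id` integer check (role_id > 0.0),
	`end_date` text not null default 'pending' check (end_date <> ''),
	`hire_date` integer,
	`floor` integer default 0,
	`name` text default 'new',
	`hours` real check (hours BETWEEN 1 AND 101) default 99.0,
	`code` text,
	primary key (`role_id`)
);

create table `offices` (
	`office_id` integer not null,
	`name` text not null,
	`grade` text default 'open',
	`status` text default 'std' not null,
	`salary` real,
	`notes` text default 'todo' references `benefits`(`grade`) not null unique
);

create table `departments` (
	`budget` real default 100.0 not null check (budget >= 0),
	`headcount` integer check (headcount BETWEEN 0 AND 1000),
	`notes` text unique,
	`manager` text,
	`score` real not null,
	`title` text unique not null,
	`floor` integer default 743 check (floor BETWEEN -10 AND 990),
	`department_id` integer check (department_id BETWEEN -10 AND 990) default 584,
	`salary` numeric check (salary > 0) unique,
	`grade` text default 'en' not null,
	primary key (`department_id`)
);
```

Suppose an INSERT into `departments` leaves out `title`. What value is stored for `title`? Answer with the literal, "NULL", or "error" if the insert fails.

title has no DEFAULT clause.
Omitting it would insert NULL, but it is declared NOT NULL, so the INSERT fails.

error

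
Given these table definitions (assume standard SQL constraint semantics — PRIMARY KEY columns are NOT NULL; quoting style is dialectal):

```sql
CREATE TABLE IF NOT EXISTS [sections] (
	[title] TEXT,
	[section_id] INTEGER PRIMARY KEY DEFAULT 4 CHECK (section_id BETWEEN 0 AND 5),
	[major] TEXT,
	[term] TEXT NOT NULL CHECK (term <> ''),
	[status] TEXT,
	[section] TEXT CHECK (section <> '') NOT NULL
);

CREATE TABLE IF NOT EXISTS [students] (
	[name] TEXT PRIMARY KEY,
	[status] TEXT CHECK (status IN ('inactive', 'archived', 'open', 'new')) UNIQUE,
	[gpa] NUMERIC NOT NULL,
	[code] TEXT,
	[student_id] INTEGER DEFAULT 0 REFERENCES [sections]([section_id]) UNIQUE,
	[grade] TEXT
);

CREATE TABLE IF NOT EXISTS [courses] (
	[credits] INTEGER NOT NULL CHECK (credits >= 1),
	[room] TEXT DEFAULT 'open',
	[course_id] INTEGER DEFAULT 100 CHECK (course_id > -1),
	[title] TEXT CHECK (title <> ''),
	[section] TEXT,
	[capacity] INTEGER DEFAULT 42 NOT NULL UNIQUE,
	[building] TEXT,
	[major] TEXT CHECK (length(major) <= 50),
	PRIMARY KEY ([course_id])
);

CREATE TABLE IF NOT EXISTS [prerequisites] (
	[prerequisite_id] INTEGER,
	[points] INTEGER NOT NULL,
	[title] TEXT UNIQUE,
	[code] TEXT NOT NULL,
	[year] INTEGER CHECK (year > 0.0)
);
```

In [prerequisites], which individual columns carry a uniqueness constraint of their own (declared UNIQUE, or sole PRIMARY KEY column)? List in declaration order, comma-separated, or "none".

- prerequisite_id: no UNIQUE or single-column PK constraint.
- points: no UNIQUE or single-column PK constraint.
- title: declared UNIQUE → unique.
- code: no UNIQUE or single-column PK constraint.
- year: no UNIQUE or single-column PK constraint.

title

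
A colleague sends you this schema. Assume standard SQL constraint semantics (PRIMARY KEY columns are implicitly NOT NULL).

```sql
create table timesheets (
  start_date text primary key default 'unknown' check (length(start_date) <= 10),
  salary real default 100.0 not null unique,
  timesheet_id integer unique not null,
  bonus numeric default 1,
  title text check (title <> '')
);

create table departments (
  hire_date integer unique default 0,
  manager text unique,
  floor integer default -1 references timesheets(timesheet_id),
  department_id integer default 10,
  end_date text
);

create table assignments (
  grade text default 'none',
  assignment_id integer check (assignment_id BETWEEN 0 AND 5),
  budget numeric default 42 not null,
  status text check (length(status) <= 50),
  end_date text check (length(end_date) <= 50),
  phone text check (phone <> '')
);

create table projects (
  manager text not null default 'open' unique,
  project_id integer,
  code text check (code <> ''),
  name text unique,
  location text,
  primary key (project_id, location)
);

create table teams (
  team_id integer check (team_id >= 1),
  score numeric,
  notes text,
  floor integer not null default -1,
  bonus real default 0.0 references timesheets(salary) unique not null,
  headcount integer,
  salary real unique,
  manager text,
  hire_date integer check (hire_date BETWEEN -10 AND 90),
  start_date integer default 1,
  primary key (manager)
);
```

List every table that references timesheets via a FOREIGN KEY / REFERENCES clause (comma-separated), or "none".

departments, teams

- departments.floor references timesheets(timesheet_id).
- teams.bonus references timesheets(salary).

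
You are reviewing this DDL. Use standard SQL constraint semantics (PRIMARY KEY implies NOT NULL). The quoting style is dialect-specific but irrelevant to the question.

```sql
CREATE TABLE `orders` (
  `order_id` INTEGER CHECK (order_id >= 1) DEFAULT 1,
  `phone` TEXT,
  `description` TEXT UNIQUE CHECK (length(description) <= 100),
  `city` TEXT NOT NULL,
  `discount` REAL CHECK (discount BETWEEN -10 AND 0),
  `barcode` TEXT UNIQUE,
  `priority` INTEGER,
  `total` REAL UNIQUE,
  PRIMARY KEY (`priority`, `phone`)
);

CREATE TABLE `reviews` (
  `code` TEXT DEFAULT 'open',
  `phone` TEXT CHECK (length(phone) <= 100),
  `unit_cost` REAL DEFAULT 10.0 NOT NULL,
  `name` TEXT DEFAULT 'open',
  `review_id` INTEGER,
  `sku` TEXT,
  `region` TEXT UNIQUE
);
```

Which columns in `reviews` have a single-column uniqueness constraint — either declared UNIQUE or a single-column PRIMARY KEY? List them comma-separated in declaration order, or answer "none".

- code: no UNIQUE or single-column PK constraint.
- phone: no UNIQUE or single-column PK constraint.
- unit_cost: no UNIQUE or single-column PK constraint.
- name: no UNIQUE or single-column PK constraint.
- review_id: no UNIQUE or single-column PK constraint.
- sku: no UNIQUE or single-column PK constraint.
- region: declared UNIQUE → unique.

region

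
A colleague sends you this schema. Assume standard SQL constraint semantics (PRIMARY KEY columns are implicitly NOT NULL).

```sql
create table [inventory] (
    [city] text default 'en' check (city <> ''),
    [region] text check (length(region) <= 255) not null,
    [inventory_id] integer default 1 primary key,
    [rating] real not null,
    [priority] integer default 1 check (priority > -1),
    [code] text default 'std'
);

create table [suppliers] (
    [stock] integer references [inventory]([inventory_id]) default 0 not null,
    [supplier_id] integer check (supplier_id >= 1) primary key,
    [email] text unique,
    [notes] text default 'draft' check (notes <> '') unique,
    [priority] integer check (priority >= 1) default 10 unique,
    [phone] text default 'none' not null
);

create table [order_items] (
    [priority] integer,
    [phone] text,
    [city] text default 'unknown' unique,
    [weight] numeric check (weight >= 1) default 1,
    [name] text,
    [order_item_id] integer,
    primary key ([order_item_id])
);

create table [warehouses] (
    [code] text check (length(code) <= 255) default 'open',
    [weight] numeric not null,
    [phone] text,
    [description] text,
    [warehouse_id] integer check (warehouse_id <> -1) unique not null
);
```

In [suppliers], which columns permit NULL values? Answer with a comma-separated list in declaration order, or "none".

- stock: declared NOT NULL → not nullable.
- supplier_id: part of the PRIMARY KEY, which implies NOT NULL → not nullable.
- email: UNIQUE does not imply NOT NULL → nullable.
- notes: CHECK does not forbid NULL (a CHECK constraint passes when its expression is NULL) → nullable.
- priority: CHECK does not forbid NULL (a CHECK constraint passes when its expression is NULL) → nullable.
- phone: declared NOT NULL → not nullable.

email, notes, priority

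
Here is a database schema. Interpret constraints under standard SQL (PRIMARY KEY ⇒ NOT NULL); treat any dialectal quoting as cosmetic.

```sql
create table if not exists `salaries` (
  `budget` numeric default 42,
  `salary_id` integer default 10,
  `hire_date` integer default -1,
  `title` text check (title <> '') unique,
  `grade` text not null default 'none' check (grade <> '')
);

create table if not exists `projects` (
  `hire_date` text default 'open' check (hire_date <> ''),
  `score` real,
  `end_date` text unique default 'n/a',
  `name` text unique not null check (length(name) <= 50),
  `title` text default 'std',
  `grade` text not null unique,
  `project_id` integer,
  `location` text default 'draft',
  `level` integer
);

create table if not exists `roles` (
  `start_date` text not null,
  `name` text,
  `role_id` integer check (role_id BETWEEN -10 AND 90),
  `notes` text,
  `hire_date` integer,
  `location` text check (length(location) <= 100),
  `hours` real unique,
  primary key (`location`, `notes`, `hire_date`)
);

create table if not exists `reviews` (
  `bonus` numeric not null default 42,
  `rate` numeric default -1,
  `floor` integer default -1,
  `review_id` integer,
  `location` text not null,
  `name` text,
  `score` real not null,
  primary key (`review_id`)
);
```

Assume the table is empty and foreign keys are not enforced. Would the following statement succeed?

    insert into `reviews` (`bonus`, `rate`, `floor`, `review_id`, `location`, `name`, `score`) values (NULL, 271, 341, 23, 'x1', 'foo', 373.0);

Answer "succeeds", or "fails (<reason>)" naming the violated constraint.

bonus is explicitly set to NULL, but bonus is declared NOT NULL.

fails (NOT NULL on bonus)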